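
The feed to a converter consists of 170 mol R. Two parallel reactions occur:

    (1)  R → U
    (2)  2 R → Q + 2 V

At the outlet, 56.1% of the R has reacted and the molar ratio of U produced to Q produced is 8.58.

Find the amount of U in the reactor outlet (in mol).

77.3 mol

Conversion of R: R consumed = 0.561 × 170 = 95.37 mol = 1ξ₁ + 2ξ₂.
Selectivity: 1ξ₁ / (1ξ₂) = 8.58 → ξ₁ = 8.58 ξ₂.
Substitute: (1·8.58 + 2) ξ₂ = 95.37 → ξ₂ = 9.014 mol, ξ₁ = 77.34 mol.
Outlet amounts (n = n₀ + Σ ν·ξ):
  R: 170 − 1(77.34) − 2(9.014) = 74.63
  U: 0 + 1(77.34) = 77.34
  Q: 0 + 1(9.014) = 9.014
  V: 0 + 2(9.014) = 18.03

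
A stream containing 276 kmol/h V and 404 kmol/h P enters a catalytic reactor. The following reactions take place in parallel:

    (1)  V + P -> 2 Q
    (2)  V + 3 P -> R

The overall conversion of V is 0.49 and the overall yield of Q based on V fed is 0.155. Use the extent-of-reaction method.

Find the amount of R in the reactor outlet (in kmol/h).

Yield of Q: 2ξ₁ / 276 = 0.155 → ξ₁ = 21.39 kmol/h.
Conversion of V: 1ξ₁ + 1ξ₂ = 0.49 × 276 = 135.2 → ξ₂ = 113.9 kmol/h.
Outlet amounts (n = n₀ + Σ ν·ξ):
  V: 276 − 1(21.39) − 1(113.9) = 140.8
  P: 404 − 1(21.39) − 3(113.9) = 41.06
  Q: 0 + 2(21.39) = 42.78
  R: 0 + 1(113.9) = 113.9

114 kmol/h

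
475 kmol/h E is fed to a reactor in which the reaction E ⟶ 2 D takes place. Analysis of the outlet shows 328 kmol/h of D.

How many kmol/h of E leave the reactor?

311 kmol/h

For D: n = n₀ + 2ξ → 328 = 0 + 2ξ, giving ξ = 164 kmol/h.
Outlet amounts (n = n₀ + ν ξ):
  E: 475 − 1(164) = 311
  D: 0 + 2(164) = 328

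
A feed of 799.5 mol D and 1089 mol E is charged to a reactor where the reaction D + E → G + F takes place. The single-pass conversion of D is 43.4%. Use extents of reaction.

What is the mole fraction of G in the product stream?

D reacted = 0.434 × 799.5 = 347 mol; ν_D = −1, so ξ = 347/1 = 347 mol.
Outlet amounts (n = n₀ + ν ξ):
  D: 799.5 − 1(347) = 452.5
  E: 1089 − 1(347) = 742
  G: 0 + 1(347) = 347
  F: 0 + 1(347) = 347
Total out = 1888 mol; y_G = 347 / 1888 = 0.1837.

0.184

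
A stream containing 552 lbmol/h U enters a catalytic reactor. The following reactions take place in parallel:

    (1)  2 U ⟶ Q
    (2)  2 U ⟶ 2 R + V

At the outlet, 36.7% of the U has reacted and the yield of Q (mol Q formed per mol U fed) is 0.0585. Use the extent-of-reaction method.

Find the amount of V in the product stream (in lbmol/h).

69 lbmol/h

Yield of Q: 1ξ₁ / 552 = 0.0585 → ξ₁ = 32.29 lbmol/h.
Conversion of U: 2ξ₁ + 2ξ₂ = 0.367 × 552 = 202.6 → ξ₂ = 69 lbmol/h.
Outlet amounts (n = n₀ + Σ ν·ξ):
  U: 552 − 2(32.29) − 2(69) = 349.4
  Q: 0 + 1(32.29) = 32.29
  R: 0 + 2(69) = 138
  V: 0 + 1(69) = 69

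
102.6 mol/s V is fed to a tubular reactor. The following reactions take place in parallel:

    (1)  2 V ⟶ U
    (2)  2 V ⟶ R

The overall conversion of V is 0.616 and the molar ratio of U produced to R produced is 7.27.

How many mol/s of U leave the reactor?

27.8 mol/s

Conversion of V: V consumed = 0.616 × 102.6 = 63.2 mol/s = 2ξ₁ + 2ξ₂.
Selectivity: 1ξ₁ / (1ξ₂) = 7.27 → ξ₁ = 7.27 ξ₂.
Substitute: (2·7.27 + 2) ξ₂ = 63.2 → ξ₂ = 3.821 mol/s, ξ₁ = 27.78 mol/s.
Outlet amounts (n = n₀ + Σ ν·ξ):
  V: 102.6 − 2(27.78) − 2(3.821) = 39.4
  U: 0 + 1(27.78) = 27.78
  R: 0 + 1(3.821) = 3.821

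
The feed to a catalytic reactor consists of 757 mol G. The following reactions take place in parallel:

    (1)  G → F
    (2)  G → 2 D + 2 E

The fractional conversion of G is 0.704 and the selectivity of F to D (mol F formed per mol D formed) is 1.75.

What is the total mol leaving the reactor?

1110 mol

Conversion of G: G consumed = 0.704 × 757 = 532.9 mol = 1ξ₁ + 1ξ₂.
Selectivity: 1ξ₁ / (2ξ₂) = 1.75 → ξ₁ = 3.5 ξ₂.
Substitute: (1·3.5 + 1) ξ₂ = 532.9 → ξ₂ = 118.4 mol, ξ₁ = 414.5 mol.
Outlet amounts (n = n₀ + Σ ν·ξ):
  G: 757 − 1(414.5) − 1(118.4) = 224.1
  F: 0 + 1(414.5) = 414.5
  D: 0 + 2(118.4) = 236.9
  E: 0 + 2(118.4) = 236.9
Total out = 224.1 + 414.5 + 236.9 + 236.9 = 1112 mol.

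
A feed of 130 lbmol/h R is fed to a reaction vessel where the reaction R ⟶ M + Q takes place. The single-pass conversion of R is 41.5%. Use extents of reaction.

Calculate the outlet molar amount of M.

53.9 lbmol/h

R reacted = 0.415 × 130 = 53.95 lbmol/h; ν_R = −1, so ξ = 53.95/1 = 53.95 lbmol/h.
Outlet amounts (n = n₀ + ν ξ):
  R: 130 − 1(53.95) = 76.05
  M: 0 + 1(53.95) = 53.95
  Q: 0 + 1(53.95) = 53.95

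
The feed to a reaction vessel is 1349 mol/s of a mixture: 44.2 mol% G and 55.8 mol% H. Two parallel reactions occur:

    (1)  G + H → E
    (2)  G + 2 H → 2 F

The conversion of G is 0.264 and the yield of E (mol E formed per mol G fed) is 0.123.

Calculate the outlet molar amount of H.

Yield of E: 1ξ₁ / 596.3 = 0.123 → ξ₁ = 73.34 mol/s.
Conversion of G: 1ξ₁ + 1ξ₂ = 0.264 × 596.3 = 157.4 → ξ₂ = 84.07 mol/s.
Outlet amounts (n = n₀ + Σ ν·ξ):
  G: 596.3 − 1(73.34) − 1(84.07) = 438.8
  H: 752.7 − 1(73.34) − 2(84.07) = 511.3
  E: 0 + 1(73.34) = 73.34
  F: 0 + 2(84.07) = 168.1

511 mol/s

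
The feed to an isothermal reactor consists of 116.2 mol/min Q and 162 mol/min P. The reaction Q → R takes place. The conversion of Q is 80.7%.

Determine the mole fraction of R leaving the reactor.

0.337

Q reacted = 0.807 × 116.2 = 93.77 mol/min; ν_Q = −1, so ξ = 93.77/1 = 93.77 mol/min.
Outlet amounts (n = n₀ + ν ξ):
  Q: 116.2 − 1(93.77) = 22.43
  R: 0 + 1(93.77) = 93.77
  P: 162 (inert)
Total out = 278.2 mol/min; y_R = 93.77 / 278.2 = 0.3371.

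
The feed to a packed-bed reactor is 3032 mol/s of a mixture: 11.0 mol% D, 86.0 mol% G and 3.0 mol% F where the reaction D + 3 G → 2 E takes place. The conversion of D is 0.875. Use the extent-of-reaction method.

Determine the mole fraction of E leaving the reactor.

D reacted = 0.875 × 333.5 = 291.8 mol/s; ν_D = −1, so ξ = 291.8/1 = 291.8 mol/s.
Outlet amounts (n = n₀ + ν ξ):
  D: 333.5 − 1(291.8) = 41.69
  G: 2608 − 3(291.8) = 1732
  E: 0 + 2(291.8) = 583.7
  F: 90.96 (inert)
Total out = 2448 mol/s; y_E = 583.7 / 2448 = 0.2384.

0.238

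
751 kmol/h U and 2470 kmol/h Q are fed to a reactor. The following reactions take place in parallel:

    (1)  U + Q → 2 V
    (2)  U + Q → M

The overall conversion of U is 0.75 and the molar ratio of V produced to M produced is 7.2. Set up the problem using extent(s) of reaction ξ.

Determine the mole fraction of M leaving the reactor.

0.0395

Conversion of U: U consumed = 0.75 × 751 = 563.2 kmol/h = 1ξ₁ + 1ξ₂.
Selectivity: 2ξ₁ / (1ξ₂) = 7.2 → ξ₁ = 3.6 ξ₂.
Substitute: (1·3.6 + 1) ξ₂ = 563.2 → ξ₂ = 122.4 kmol/h, ξ₁ = 440.8 kmol/h.
Outlet amounts (n = n₀ + Σ ν·ξ):
  U: 751 − 1(440.8) − 1(122.4) = 187.8
  Q: 2470 − 1(440.8) − 1(122.4) = 1907
  V: 0 + 2(440.8) = 881.6
  M: 0 + 1(122.4) = 122.4
Total out = 3099 kmol/h; y_M = 122.4 / 3099 = 0.03952.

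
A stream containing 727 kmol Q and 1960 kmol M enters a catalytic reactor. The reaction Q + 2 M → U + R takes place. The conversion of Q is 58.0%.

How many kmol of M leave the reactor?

1120 kmol

Q reacted = 0.58 × 727 = 421.7 kmol; ν_Q = −1, so ξ = 421.7/1 = 421.7 kmol.
Outlet amounts (n = n₀ + ν ξ):
  Q: 727 − 1(421.7) = 305.3
  M: 1960 − 2(421.7) = 1117
  U: 0 + 1(421.7) = 421.7
  R: 0 + 1(421.7) = 421.7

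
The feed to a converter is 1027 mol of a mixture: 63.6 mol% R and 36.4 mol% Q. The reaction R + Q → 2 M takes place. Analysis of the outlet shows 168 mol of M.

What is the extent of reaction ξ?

ξ = 84 mol

For M: n = n₀ + 2ξ → 168 = 0 + 2ξ, giving ξ = 84 mol.
Outlet amounts (n = n₀ + ν ξ):
  R: 653.2 − 1(84) = 569.2
  Q: 373.8 − 1(84) = 289.8
  M: 0 + 2(84) = 168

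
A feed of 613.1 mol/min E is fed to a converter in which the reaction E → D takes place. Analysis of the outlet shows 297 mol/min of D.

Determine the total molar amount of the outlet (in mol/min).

For D: n = n₀ + 1ξ → 297 = 0 + 1ξ, giving ξ = 297 mol/min.
Outlet amounts (n = n₀ + ν ξ):
  E: 613.1 − 1(297) = 316.1
  D: 0 + 1(297) = 297
Total out = 316.1 + 297 = 613.1 mol/min.

613 mol/min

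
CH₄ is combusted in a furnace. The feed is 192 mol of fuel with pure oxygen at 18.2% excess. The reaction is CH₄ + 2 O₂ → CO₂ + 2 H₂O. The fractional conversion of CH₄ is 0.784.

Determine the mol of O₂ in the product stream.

Stoichiometric O₂ = 2 × 192 = 384 mol; O₂ fed = 384 × 1.182 = 453.9 mol.
Fuel reacted = 0.784 × 192 → ξ = 150.5 mol.
Outlet (n = n₀ + ν ξ):
  CH₄: 192 − 1(150.5) = 41.47
  O₂: 453.9 − 2(150.5) = 152.8
  CO₂: 0 + 1(150.5) = 150.5
  H₂O: 0 + 2(150.5) = 301.1

153 mol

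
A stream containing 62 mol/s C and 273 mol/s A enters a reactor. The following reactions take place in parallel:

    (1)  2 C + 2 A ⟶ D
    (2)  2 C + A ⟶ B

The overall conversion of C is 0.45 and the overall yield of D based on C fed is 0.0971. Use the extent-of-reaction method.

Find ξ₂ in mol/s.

ξ₂ = 7.93 mol/s

Yield of D: 1ξ₁ / 62 = 0.0971 → ξ₁ = 6.02 mol/s.
Conversion of C: 2ξ₁ + 2ξ₂ = 0.45 × 62 = 27.9 → ξ₂ = 7.93 mol/s.
Outlet amounts (n = n₀ + Σ ν·ξ):
  C: 62 − 2(6.02) − 2(7.93) = 34.1
  A: 273 − 2(6.02) − 1(7.93) = 253
  D: 0 + 1(6.02) = 6.02
  B: 0 + 1(7.93) = 7.93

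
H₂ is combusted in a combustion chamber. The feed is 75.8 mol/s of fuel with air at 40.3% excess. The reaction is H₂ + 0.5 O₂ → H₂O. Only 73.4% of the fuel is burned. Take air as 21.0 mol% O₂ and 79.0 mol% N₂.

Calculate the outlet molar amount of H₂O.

Stoichiometric O₂ = 0.5 × 75.8 = 37.9 mol/s; O₂ fed = 37.9 × 1.403 = 53.17 mol/s.
N₂ fed = 53.17 × 79/21 = 200 mol/s.
Fuel reacted = 0.734 × 75.8 → ξ = 55.64 mol/s.
Outlet (n = n₀ + ν ξ):
  H₂: 75.8 − 1(55.64) = 20.16
  O₂: 53.17 − 0.5(55.64) = 25.36
  N₂: 200 (inert)
  H₂O: 0 + 1(55.64) = 55.64

55.6 mol/s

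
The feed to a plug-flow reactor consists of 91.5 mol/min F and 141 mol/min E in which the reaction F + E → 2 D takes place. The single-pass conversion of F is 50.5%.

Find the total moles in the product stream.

F reacted = 0.505 × 91.5 = 46.21 mol/min; ν_F = −1, so ξ = 46.21/1 = 46.21 mol/min.
Outlet amounts (n = n₀ + ν ξ):
  F: 91.5 − 1(46.21) = 45.29
  E: 141 − 1(46.21) = 94.79
  D: 0 + 2(46.21) = 92.42
Total out = 45.29 + 94.79 + 92.42 = 232.5 mol/min.

232 mol/min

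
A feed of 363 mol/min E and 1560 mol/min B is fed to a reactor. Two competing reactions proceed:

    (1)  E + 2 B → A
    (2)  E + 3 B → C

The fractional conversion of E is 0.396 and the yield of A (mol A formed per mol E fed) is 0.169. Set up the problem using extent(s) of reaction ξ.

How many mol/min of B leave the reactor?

Yield of A: 1ξ₁ / 363 = 0.169 → ξ₁ = 61.35 mol/min.
Conversion of E: 1ξ₁ + 1ξ₂ = 0.396 × 363 = 143.7 → ξ₂ = 82.4 mol/min.
Outlet amounts (n = n₀ + Σ ν·ξ):
  E: 363 − 1(61.35) − 1(82.4) = 219.3
  B: 1560 − 2(61.35) − 3(82.4) = 1190
  A: 0 + 1(61.35) = 61.35
  C: 0 + 1(82.4) = 82.4

1190 mol/min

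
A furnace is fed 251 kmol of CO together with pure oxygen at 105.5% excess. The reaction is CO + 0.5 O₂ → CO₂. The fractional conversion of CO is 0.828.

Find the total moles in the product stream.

405 kmol

Stoichiometric O₂ = 0.5 × 251 = 125.5 kmol; O₂ fed = 125.5 × 2.055 = 257.9 kmol.
Fuel reacted = 0.828 × 251 → ξ = 207.8 kmol.
Outlet (n = n₀ + ν ξ):
  CO: 251 − 1(207.8) = 43.17
  O₂: 257.9 − 0.5(207.8) = 154
  CO₂: 0 + 1(207.8) = 207.8
Total out = 43.17 + 154 + 207.8 = 405 kmol.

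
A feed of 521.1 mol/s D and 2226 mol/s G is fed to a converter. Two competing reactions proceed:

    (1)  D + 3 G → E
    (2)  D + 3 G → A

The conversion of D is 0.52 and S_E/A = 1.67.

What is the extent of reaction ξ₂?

ξ₂ = 101 mol/s

Conversion of D: D consumed = 0.52 × 521.1 = 271 mol/s = 1ξ₁ + 1ξ₂.
Selectivity: 1ξ₁ / (1ξ₂) = 1.67 → ξ₁ = 1.67 ξ₂.
Substitute: (1·1.67 + 1) ξ₂ = 271 → ξ₂ = 101.5 mol/s, ξ₁ = 169.5 mol/s.
Outlet amounts (n = n₀ + Σ ν·ξ):
  D: 521.1 − 1(169.5) − 1(101.5) = 250.1
  G: 2226 − 3(169.5) − 3(101.5) = 1413
  E: 0 + 1(169.5) = 169.5
  A: 0 + 1(101.5) = 101.5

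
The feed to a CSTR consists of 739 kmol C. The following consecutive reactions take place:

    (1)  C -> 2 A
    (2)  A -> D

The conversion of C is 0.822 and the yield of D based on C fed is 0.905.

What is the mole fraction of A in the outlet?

Conversion of C: C consumed = 1ξ₁ = 0.822 × 739 → ξ₁ = 607.5 kmol.
Yield of D: 1ξ₂ / 739 = 0.905 → ξ₂ = 668.8 kmol.
Outlet amounts (n = n₀ + Σ ν·ξ):
  C: 739 − 1(607.5) = 131.5
  A: 0 + 2(607.5) − 1(668.8) = 546.1
  D: 0 + 1(668.8) = 668.8
Total out = 1346 kmol; y_A = 546.1 / 1346 = 0.4056.

0.406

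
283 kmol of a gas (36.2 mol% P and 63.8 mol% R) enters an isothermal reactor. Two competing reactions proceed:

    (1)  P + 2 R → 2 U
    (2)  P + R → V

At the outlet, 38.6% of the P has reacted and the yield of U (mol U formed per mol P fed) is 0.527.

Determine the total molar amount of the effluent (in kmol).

Yield of U: 2ξ₁ / 102.4 = 0.527 → ξ₁ = 26.99 kmol.
Conversion of P: 1ξ₁ + 1ξ₂ = 0.386 × 102.4 = 39.54 → ξ₂ = 12.55 kmol.
Outlet amounts (n = n₀ + Σ ν·ξ):
  P: 102.4 − 1(26.99) − 1(12.55) = 62.9
  R: 180.6 − 2(26.99) − 1(12.55) = 114
  U: 0 + 2(26.99) = 53.99
  V: 0 + 1(12.55) = 12.55
Total out = 62.9 + 114 + 53.99 + 12.55 = 243.5 kmol.

243 kmol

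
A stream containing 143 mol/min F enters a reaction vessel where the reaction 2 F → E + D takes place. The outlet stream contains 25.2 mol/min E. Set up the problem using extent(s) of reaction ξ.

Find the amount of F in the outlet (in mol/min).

92.6 mol/min

For E: n = n₀ + 1ξ → 25.2 = 0 + 1ξ, giving ξ = 25.2 mol/min.
Outlet amounts (n = n₀ + ν ξ):
  F: 143 − 2(25.2) = 92.6
  E: 0 + 1(25.2) = 25.2
  D: 0 + 1(25.2) = 25.2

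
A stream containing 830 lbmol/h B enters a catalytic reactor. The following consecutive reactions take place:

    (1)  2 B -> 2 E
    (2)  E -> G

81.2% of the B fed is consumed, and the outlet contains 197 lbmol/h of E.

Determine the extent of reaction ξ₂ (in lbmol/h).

Conversion of B: B consumed = 2ξ₁ = 0.812 × 830 → ξ₁ = 337 lbmol/h.
E balance: n_E = 0 + 2ξ₁ − 1ξ₂ = 197 → ξ₂ = (2·337 − 197)/1 = 477 lbmol/h.
Outlet amounts (n = n₀ + Σ ν·ξ):
  B: 830 − 2(337) = 156
  E: 0 + 2(337) − 1(477) = 197
  G: 0 + 1(477) = 477

ξ₂ = 477 lbmol/h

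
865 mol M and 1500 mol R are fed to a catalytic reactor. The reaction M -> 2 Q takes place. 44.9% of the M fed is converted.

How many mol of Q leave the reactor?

777 mol

M reacted = 0.449 × 865 = 388.4 mol; ν_M = −1, so ξ = 388.4/1 = 388.4 mol.
Outlet amounts (n = n₀ + ν ξ):
  M: 865 − 1(388.4) = 476.6
  Q: 0 + 2(388.4) = 776.8
  R: 1500 (inert)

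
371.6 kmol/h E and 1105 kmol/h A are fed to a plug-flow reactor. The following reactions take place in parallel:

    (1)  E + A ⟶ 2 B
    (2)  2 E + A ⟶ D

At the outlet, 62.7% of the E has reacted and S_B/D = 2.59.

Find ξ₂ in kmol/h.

Conversion of E: E consumed = 0.627 × 371.6 = 233 kmol/h = 1ξ₁ + 2ξ₂.
Selectivity: 2ξ₁ / (1ξ₂) = 2.59 → ξ₁ = 1.295 ξ₂.
Substitute: (1·1.295 + 2) ξ₂ = 233 → ξ₂ = 70.71 kmol/h, ξ₁ = 91.57 kmol/h.
Outlet amounts (n = n₀ + Σ ν·ξ):
  E: 371.6 − 1(91.57) − 2(70.71) = 138.6
  A: 1105 − 1(91.57) − 1(70.71) = 942.7
  B: 0 + 2(91.57) = 183.1
  D: 0 + 1(70.71) = 70.71

ξ₂ = 70.7 kmol/h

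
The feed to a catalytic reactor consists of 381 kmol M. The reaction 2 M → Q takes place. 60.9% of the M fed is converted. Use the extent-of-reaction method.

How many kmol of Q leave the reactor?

M reacted = 0.609 × 381 = 232 kmol; ν_M = −2, so ξ = 232/2 = 116 kmol.
Outlet amounts (n = n₀ + ν ξ):
  M: 381 − 2(116) = 149
  Q: 0 + 1(116) = 116

116 kmol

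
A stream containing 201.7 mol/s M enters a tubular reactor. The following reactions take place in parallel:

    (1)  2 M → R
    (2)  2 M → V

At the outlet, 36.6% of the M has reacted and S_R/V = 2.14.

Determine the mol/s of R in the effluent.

Conversion of M: M consumed = 0.366 × 201.7 = 73.82 mol/s = 2ξ₁ + 2ξ₂.
Selectivity: 1ξ₁ / (1ξ₂) = 2.14 → ξ₁ = 2.14 ξ₂.
Substitute: (2·2.14 + 2) ξ₂ = 73.82 → ξ₂ = 11.76 mol/s, ξ₁ = 25.16 mol/s.
Outlet amounts (n = n₀ + Σ ν·ξ):
  M: 201.7 − 2(25.16) − 2(11.76) = 127.9
  R: 0 + 1(25.16) = 25.16
  V: 0 + 1(11.76) = 11.76

25.2 mol/s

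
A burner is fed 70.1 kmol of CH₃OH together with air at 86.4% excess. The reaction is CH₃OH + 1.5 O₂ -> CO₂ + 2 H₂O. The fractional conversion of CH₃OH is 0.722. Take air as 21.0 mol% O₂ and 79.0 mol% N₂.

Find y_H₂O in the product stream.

Stoichiometric O₂ = 1.5 × 70.1 = 105.1 kmol; O₂ fed = 105.1 × 1.864 = 196 kmol.
N₂ fed = 196 × 79/21 = 737.3 kmol.
Fuel reacted = 0.722 × 70.1 → ξ = 50.61 kmol.
Outlet (n = n₀ + ν ξ):
  CH₃OH: 70.1 − 1(50.61) = 19.49
  O₂: 196 − 1.5(50.61) = 120.1
  N₂: 737.3 (inert)
  CO₂: 0 + 1(50.61) = 50.61
  H₂O: 0 + 2(50.61) = 101.2
Total out = 1029 kmol; y_H₂O = 101.2 / 1029 = 0.0984.

0.0984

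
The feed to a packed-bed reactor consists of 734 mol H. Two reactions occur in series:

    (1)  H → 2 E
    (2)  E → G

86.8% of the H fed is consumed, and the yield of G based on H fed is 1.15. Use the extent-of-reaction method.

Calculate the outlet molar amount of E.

430 mol

Conversion of H: H consumed = 1ξ₁ = 0.868 × 734 → ξ₁ = 637.1 mol.
Yield of G: 1ξ₂ / 734 = 1.15 → ξ₂ = 844.1 mol.
Outlet amounts (n = n₀ + Σ ν·ξ):
  H: 734 − 1(637.1) = 96.89
  E: 0 + 2(637.1) − 1(844.1) = 430.1
  G: 0 + 1(844.1) = 844.1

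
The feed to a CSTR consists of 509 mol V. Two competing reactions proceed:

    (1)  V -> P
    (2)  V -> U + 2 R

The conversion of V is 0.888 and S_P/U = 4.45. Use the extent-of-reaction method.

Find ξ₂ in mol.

Conversion of V: V consumed = 0.888 × 509 = 452 mol = 1ξ₁ + 1ξ₂.
Selectivity: 1ξ₁ / (1ξ₂) = 4.45 → ξ₁ = 4.45 ξ₂.
Substitute: (1·4.45 + 1) ξ₂ = 452 → ξ₂ = 82.93 mol, ξ₁ = 369.1 mol.
Outlet amounts (n = n₀ + Σ ν·ξ):
  V: 509 − 1(369.1) − 1(82.93) = 57.01
  P: 0 + 1(369.1) = 369.1
  U: 0 + 1(82.93) = 82.93
  R: 0 + 2(82.93) = 165.9

ξ₂ = 82.9 mol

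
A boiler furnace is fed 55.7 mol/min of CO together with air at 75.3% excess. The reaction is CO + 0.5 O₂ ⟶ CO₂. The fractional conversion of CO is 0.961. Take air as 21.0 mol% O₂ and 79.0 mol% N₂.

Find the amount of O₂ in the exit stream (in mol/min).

Stoichiometric O₂ = 0.5 × 55.7 = 27.85 mol/min; O₂ fed = 27.85 × 1.753 = 48.82 mol/min.
N₂ fed = 48.82 × 79/21 = 183.7 mol/min.
Fuel reacted = 0.961 × 55.7 → ξ = 53.53 mol/min.
Outlet (n = n₀ + ν ξ):
  CO: 55.7 − 1(53.53) = 2.172
  O₂: 48.82 − 0.5(53.53) = 22.06
  N₂: 183.7 (inert)
  CO₂: 0 + 1(53.53) = 53.53

22.1 mol/min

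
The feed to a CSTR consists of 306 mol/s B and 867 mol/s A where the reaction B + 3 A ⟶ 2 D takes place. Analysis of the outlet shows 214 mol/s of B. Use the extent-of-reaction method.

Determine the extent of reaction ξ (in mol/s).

ξ = 92 mol/s

For B: n = n₀ − 1ξ → 214 = 306 − 1ξ, giving ξ = 92 mol/s.
Outlet amounts (n = n₀ + ν ξ):
  B: 306 − 1(92) = 214
  A: 867 − 3(92) = 591
  D: 0 + 2(92) = 184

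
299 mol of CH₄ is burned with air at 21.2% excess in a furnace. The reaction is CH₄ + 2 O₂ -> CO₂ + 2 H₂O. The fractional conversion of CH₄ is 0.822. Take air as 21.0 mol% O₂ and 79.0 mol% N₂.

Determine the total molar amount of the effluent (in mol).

Stoichiometric O₂ = 2 × 299 = 598 mol; O₂ fed = 598 × 1.212 = 724.8 mol.
N₂ fed = 724.8 × 79/21 = 2727 mol.
Fuel reacted = 0.822 × 299 → ξ = 245.8 mol.
Outlet (n = n₀ + ν ξ):
  CH₄: 299 − 1(245.8) = 53.22
  O₂: 724.8 − 2(245.8) = 233.2
  N₂: 2727 (inert)
  CO₂: 0 + 1(245.8) = 245.8
  H₂O: 0 + 2(245.8) = 491.6
Total out = 53.22 + 233.2 + 2727 + 245.8 + 491.6 = 3750 mol.

3750 mol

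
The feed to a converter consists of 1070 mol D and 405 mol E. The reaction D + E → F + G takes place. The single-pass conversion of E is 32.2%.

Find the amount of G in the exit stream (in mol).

E reacted = 0.322 × 405 = 130.4 mol; ν_E = −1, so ξ = 130.4/1 = 130.4 mol.
Outlet amounts (n = n₀ + ν ξ):
  D: 1070 − 1(130.4) = 939.6
  E: 405 − 1(130.4) = 274.6
  F: 0 + 1(130.4) = 130.4
  G: 0 + 1(130.4) = 130.4

130 mol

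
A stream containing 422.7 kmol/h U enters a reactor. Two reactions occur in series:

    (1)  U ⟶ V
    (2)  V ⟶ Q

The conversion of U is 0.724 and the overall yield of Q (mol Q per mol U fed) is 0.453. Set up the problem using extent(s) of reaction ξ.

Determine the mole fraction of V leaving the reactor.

Conversion of U: U consumed = 1ξ₁ = 0.724 × 422.7 → ξ₁ = 306 kmol/h.
Yield of Q: 1ξ₂ / 422.7 = 0.453 → ξ₂ = 191.5 kmol/h.
Outlet amounts (n = n₀ + Σ ν·ξ):
  U: 422.7 − 1(306) = 116.7
  V: 0 + 1(306) − 1(191.5) = 114.6
  Q: 0 + 1(191.5) = 191.5
Total out = 422.7 kmol/h; y_V = 114.6 / 422.7 = 0.271.

0.271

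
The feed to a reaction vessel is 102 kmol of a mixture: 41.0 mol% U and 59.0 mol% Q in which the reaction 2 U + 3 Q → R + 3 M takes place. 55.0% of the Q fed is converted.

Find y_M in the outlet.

0.364

Q reacted = 0.55 × 60.18 = 33.1 kmol; ν_Q = −3, so ξ = 33.1/3 = 11.03 kmol.
Outlet amounts (n = n₀ + ν ξ):
  U: 41.82 − 2(11.03) = 19.75
  Q: 60.18 − 3(11.03) = 27.08
  R: 0 + 1(11.03) = 11.03
  M: 0 + 3(11.03) = 33.1
Total out = 90.97 kmol; y_M = 33.1 / 90.97 = 0.3639.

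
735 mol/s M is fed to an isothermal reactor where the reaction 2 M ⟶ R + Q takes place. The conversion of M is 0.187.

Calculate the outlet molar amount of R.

M reacted = 0.187 × 735 = 137.4 mol/s; ν_M = −2, so ξ = 137.4/2 = 68.72 mol/s.
Outlet amounts (n = n₀ + ν ξ):
  M: 735 − 2(68.72) = 597.6
  R: 0 + 1(68.72) = 68.72
  Q: 0 + 1(68.72) = 68.72

68.7 mol/s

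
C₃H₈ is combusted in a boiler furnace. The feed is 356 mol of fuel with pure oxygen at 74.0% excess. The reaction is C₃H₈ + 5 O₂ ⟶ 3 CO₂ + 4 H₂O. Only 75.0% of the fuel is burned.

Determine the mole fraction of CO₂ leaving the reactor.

Stoichiometric O₂ = 5 × 356 = 1780 mol; O₂ fed = 1780 × 1.740 = 3097 mol.
Fuel reacted = 0.75 × 356 → ξ = 267 mol.
Outlet (n = n₀ + ν ξ):
  C₃H₈: 356 − 1(267) = 89
  O₂: 3097 − 5(267) = 1762
  CO₂: 0 + 3(267) = 801
  H₂O: 0 + 4(267) = 1068
Total out = 3720 mol; y_CO₂ = 801 / 3720 = 0.2153.

0.215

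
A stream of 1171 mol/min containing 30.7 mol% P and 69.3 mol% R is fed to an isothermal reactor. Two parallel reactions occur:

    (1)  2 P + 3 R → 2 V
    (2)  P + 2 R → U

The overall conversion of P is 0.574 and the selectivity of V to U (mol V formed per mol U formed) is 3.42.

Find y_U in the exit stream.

Conversion of P: P consumed = 0.574 × 359.5 = 206.4 mol/min = 2ξ₁ + 1ξ₂.
Selectivity: 2ξ₁ / (1ξ₂) = 3.42 → ξ₁ = 1.71 ξ₂.
Substitute: (2·1.71 + 1) ξ₂ = 206.4 → ξ₂ = 46.69 mol/min, ξ₁ = 79.83 mol/min.
Outlet amounts (n = n₀ + Σ ν·ξ):
  P: 359.5 − 2(79.83) − 1(46.69) = 153.1
  R: 811.5 − 3(79.83) − 2(46.69) = 478.6
  V: 0 + 2(79.83) = 159.7
  U: 0 + 1(46.69) = 46.69
Total out = 838.1 mol/min; y_U = 46.69 / 838.1 = 0.0557.

0.0557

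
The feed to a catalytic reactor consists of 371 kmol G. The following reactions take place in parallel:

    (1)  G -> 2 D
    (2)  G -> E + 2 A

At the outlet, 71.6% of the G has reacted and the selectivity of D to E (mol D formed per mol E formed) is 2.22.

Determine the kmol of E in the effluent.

Conversion of G: G consumed = 0.716 × 371 = 265.6 kmol = 1ξ₁ + 1ξ₂.
Selectivity: 2ξ₁ / (1ξ₂) = 2.22 → ξ₁ = 1.11 ξ₂.
Substitute: (1·1.11 + 1) ξ₂ = 265.6 → ξ₂ = 125.9 kmol, ξ₁ = 139.7 kmol.
Outlet amounts (n = n₀ + Σ ν·ξ):
  G: 371 − 1(139.7) − 1(125.9) = 105.4
  D: 0 + 2(139.7) = 279.5
  E: 0 + 1(125.9) = 125.9
  A: 0 + 2(125.9) = 251.8

126 kmol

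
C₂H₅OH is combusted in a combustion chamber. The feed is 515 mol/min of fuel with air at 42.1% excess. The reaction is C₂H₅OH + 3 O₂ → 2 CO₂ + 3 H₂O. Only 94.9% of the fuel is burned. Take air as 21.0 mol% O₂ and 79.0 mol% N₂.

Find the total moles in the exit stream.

11500 mol/min

Stoichiometric O₂ = 3 × 515 = 1545 mol/min; O₂ fed = 1545 × 1.421 = 2195 mol/min.
N₂ fed = 2195 × 79/21 = 8259 mol/min.
Fuel reacted = 0.949 × 515 → ξ = 488.7 mol/min.
Outlet (n = n₀ + ν ξ):
  C₂H₅OH: 515 − 1(488.7) = 26.27
  O₂: 2195 − 3(488.7) = 729.2
  N₂: 8259 (inert)
  CO₂: 0 + 2(488.7) = 977.5
  H₂O: 0 + 3(488.7) = 1466
Total out = 26.27 + 729.2 + 8259 + 977.5 + 1466 = 11460 mol/min.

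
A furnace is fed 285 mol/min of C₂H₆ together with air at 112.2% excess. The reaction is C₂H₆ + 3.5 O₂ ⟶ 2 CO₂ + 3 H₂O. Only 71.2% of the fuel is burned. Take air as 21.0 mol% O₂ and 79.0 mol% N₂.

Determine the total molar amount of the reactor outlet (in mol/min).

10500 mol/min

Stoichiometric O₂ = 3.5 × 285 = 997.5 mol/min; O₂ fed = 997.5 × 2.122 = 2117 mol/min.
N₂ fed = 2117 × 79/21 = 7963 mol/min.
Fuel reacted = 0.712 × 285 → ξ = 202.9 mol/min.
Outlet (n = n₀ + ν ξ):
  C₂H₆: 285 − 1(202.9) = 82.08
  O₂: 2117 − 3.5(202.9) = 1406
  N₂: 7963 (inert)
  CO₂: 0 + 2(202.9) = 405.8
  H₂O: 0 + 3(202.9) = 608.8
Total out = 82.08 + 1406 + 7963 + 405.8 + 608.8 = 10470 mol/min.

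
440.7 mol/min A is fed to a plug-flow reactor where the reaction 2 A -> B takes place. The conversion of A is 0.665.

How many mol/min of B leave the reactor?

147 mol/min

A reacted = 0.665 × 440.7 = 293.1 mol/min; ν_A = −2, so ξ = 293.1/2 = 146.5 mol/min.
Outlet amounts (n = n₀ + ν ξ):
  A: 440.7 − 2(146.5) = 147.6
  B: 0 + 1(146.5) = 146.5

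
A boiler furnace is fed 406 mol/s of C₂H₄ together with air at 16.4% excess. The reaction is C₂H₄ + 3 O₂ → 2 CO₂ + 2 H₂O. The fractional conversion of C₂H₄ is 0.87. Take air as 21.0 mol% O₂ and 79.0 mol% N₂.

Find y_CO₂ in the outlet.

0.0987

Stoichiometric O₂ = 3 × 406 = 1218 mol/s; O₂ fed = 1218 × 1.164 = 1418 mol/s.
N₂ fed = 1418 × 79/21 = 5333 mol/s.
Fuel reacted = 0.87 × 406 → ξ = 353.2 mol/s.
Outlet (n = n₀ + ν ξ):
  C₂H₄: 406 − 1(353.2) = 52.78
  O₂: 1418 − 3(353.2) = 358.1
  N₂: 5333 (inert)
  CO₂: 0 + 2(353.2) = 706.4
  H₂O: 0 + 2(353.2) = 706.4
Total out = 7157 mol/s; y_CO₂ = 706.4 / 7157 = 0.0987.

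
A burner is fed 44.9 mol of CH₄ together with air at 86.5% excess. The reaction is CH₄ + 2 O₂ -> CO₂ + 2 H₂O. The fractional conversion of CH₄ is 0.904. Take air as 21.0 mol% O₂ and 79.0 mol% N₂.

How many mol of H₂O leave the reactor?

Stoichiometric O₂ = 2 × 44.9 = 89.8 mol; O₂ fed = 89.8 × 1.865 = 167.5 mol.
N₂ fed = 167.5 × 79/21 = 630 mol.
Fuel reacted = 0.904 × 44.9 → ξ = 40.59 mol.
Outlet (n = n₀ + ν ξ):
  CH₄: 44.9 − 1(40.59) = 4.31
  O₂: 167.5 − 2(40.59) = 86.3
  N₂: 630 (inert)
  CO₂: 0 + 1(40.59) = 40.59
  H₂O: 0 + 2(40.59) = 81.18

81.2 mol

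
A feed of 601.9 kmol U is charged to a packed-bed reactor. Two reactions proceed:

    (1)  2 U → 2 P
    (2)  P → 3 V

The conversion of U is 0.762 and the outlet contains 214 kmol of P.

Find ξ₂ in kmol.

ξ₂ = 245 kmol

Conversion of U: U consumed = 2ξ₁ = 0.762 × 601.9 → ξ₁ = 229.3 kmol.
P balance: n_P = 0 + 2ξ₁ − 1ξ₂ = 214 → ξ₂ = (2·229.3 − 214)/1 = 244.6 kmol.
Outlet amounts (n = n₀ + Σ ν·ξ):
  U: 601.9 − 2(229.3) = 143.3
  P: 0 + 2(229.3) − 1(244.6) = 214
  V: 0 + 3(244.6) = 733.9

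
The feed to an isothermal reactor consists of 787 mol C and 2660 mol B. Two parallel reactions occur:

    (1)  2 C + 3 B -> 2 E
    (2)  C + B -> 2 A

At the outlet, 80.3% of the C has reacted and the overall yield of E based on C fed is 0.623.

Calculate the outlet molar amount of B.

1780 mol

Yield of E: 2ξ₁ / 787 = 0.623 → ξ₁ = 245.2 mol.
Conversion of C: 2ξ₁ + 1ξ₂ = 0.803 × 787 = 632 → ξ₂ = 141.7 mol.
Outlet amounts (n = n₀ + Σ ν·ξ):
  C: 787 − 2(245.2) − 1(141.7) = 155
  B: 2660 − 3(245.2) − 1(141.7) = 1783
  E: 0 + 2(245.2) = 490.3
  A: 0 + 2(141.7) = 283.3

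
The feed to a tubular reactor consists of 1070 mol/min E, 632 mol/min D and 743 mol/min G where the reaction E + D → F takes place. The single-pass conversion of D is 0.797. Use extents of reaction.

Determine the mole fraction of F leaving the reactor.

D reacted = 0.797 × 632 = 503.7 mol/min; ν_D = −1, so ξ = 503.7/1 = 503.7 mol/min.
Outlet amounts (n = n₀ + ν ξ):
  E: 1070 − 1(503.7) = 566.3
  D: 632 − 1(503.7) = 128.3
  F: 0 + 1(503.7) = 503.7
  G: 743 (inert)
Total out = 1941 mol/min; y_F = 503.7 / 1941 = 0.2595.

0.259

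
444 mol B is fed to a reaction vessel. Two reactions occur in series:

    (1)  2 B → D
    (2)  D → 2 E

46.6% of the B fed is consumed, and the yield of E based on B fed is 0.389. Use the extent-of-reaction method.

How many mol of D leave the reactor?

17.1 mol

Conversion of B: B consumed = 2ξ₁ = 0.466 × 444 → ξ₁ = 103.5 mol.
Yield of E: 2ξ₂ / 444 = 0.389 → ξ₂ = 86.36 mol.
Outlet amounts (n = n₀ + Σ ν·ξ):
  B: 444 − 2(103.5) = 237.1
  D: 0 + 1(103.5) − 1(86.36) = 17.09
  E: 0 + 2(86.36) = 172.7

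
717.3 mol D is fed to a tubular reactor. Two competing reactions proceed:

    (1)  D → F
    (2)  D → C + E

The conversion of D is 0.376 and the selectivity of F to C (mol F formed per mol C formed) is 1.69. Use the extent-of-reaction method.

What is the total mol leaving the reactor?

Conversion of D: D consumed = 0.376 × 717.3 = 269.7 mol = 1ξ₁ + 1ξ₂.
Selectivity: 1ξ₁ / (1ξ₂) = 1.69 → ξ₁ = 1.69 ξ₂.
Substitute: (1·1.69 + 1) ξ₂ = 269.7 → ξ₂ = 100.3 mol, ξ₁ = 169.4 mol.
Outlet amounts (n = n₀ + Σ ν·ξ):
  D: 717.3 − 1(169.4) − 1(100.3) = 447.6
  F: 0 + 1(169.4) = 169.4
  C: 0 + 1(100.3) = 100.3
  E: 0 + 1(100.3) = 100.3
Total out = 447.6 + 169.4 + 100.3 + 100.3 = 817.6 mol.

818 mol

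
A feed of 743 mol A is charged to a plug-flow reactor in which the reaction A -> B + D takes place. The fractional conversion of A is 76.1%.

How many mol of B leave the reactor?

565 mol

A reacted = 0.761 × 743 = 565.4 mol; ν_A = −1, so ξ = 565.4/1 = 565.4 mol.
Outlet amounts (n = n₀ + ν ξ):
  A: 743 − 1(565.4) = 177.6
  B: 0 + 1(565.4) = 565.4
  D: 0 + 1(565.4) = 565.4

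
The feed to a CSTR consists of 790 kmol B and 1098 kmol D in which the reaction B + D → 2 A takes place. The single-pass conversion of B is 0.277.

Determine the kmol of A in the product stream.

B reacted = 0.277 × 790 = 218.8 kmol; ν_B = −1, so ξ = 218.8/1 = 218.8 kmol.
Outlet amounts (n = n₀ + ν ξ):
  B: 790 − 1(218.8) = 571.2
  D: 1098 − 1(218.8) = 879.2
  A: 0 + 2(218.8) = 437.7

438 kmol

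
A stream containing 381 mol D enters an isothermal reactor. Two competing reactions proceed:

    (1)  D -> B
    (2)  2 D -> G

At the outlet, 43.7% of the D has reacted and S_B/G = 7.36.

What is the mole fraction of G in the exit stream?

Conversion of D: D consumed = 0.437 × 381 = 166.5 mol = 1ξ₁ + 2ξ₂.
Selectivity: 1ξ₁ / (1ξ₂) = 7.36 → ξ₁ = 7.36 ξ₂.
Substitute: (1·7.36 + 2) ξ₂ = 166.5 → ξ₂ = 17.79 mol, ξ₁ = 130.9 mol.
Outlet amounts (n = n₀ + Σ ν·ξ):
  D: 381 − 1(130.9) − 2(17.79) = 214.5
  B: 0 + 1(130.9) = 130.9
  G: 0 + 1(17.79) = 17.79
Total out = 363.2 mol; y_G = 17.79 / 363.2 = 0.04897.

0.049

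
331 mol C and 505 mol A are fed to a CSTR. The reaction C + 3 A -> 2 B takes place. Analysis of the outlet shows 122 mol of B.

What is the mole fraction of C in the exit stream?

For B: n = n₀ + 2ξ → 122 = 0 + 2ξ, giving ξ = 61 mol.
Outlet amounts (n = n₀ + ν ξ):
  C: 331 − 1(61) = 270
  A: 505 − 3(61) = 322
  B: 0 + 2(61) = 122
Total out = 714 mol; y_C = 270 / 714 = 0.3782.

0.378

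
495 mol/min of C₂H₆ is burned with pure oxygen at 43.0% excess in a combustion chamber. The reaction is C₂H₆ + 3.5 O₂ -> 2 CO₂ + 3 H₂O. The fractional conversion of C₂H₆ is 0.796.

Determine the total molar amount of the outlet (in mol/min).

Stoichiometric O₂ = 3.5 × 495 = 1732 mol/min; O₂ fed = 1732 × 1.430 = 2477 mol/min.
Fuel reacted = 0.796 × 495 → ξ = 394 mol/min.
Outlet (n = n₀ + ν ξ):
  C₂H₆: 495 − 1(394) = 101
  O₂: 2477 − 3.5(394) = 1098
  CO₂: 0 + 2(394) = 788
  H₂O: 0 + 3(394) = 1182
Total out = 101 + 1098 + 788 + 1182 = 3169 mol/min.

3170 mol/min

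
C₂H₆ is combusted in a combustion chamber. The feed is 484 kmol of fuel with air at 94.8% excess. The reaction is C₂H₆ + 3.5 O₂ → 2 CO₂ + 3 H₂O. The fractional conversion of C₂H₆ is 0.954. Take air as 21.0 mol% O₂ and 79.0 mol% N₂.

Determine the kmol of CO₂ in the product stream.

923 kmol

Stoichiometric O₂ = 3.5 × 484 = 1694 kmol; O₂ fed = 1694 × 1.948 = 3300 kmol.
N₂ fed = 3300 × 79/21 = 12410 kmol.
Fuel reacted = 0.954 × 484 → ξ = 461.7 kmol.
Outlet (n = n₀ + ν ξ):
  C₂H₆: 484 − 1(461.7) = 22.26
  O₂: 3300 − 3.5(461.7) = 1684
  N₂: 12410 (inert)
  CO₂: 0 + 2(461.7) = 923.5
  H₂O: 0 + 3(461.7) = 1385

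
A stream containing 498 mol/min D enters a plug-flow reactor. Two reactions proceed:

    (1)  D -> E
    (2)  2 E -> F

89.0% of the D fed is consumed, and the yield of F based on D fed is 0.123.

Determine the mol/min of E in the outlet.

321 mol/min

Conversion of D: D consumed = 1ξ₁ = 0.89 × 498 → ξ₁ = 443.2 mol/min.
Yield of F: 1ξ₂ / 498 = 0.123 → ξ₂ = 61.25 mol/min.
Outlet amounts (n = n₀ + Σ ν·ξ):
  D: 498 − 1(443.2) = 54.78
  E: 0 + 1(443.2) − 2(61.25) = 320.7
  F: 0 + 1(61.25) = 61.25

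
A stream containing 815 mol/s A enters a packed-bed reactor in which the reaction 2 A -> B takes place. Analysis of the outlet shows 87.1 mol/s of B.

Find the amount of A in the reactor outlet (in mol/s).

For B: n = n₀ + 1ξ → 87.1 = 0 + 1ξ, giving ξ = 87.1 mol/s.
Outlet amounts (n = n₀ + ν ξ):
  A: 815 − 2(87.1) = 640.8
  B: 0 + 1(87.1) = 87.1

641 mol/s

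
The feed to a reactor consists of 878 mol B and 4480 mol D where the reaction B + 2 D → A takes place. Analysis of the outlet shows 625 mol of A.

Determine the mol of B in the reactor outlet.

253 mol

For A: n = n₀ + 1ξ → 625 = 0 + 1ξ, giving ξ = 625 mol.
Outlet amounts (n = n₀ + ν ξ):
  B: 878 − 1(625) = 253
  D: 4480 − 2(625) = 3230
  A: 0 + 1(625) = 625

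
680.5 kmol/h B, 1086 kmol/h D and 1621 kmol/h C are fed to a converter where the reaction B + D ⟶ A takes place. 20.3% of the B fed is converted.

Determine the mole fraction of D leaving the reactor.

0.292

B reacted = 0.203 × 680.5 = 138.1 kmol/h; ν_B = −1, so ξ = 138.1/1 = 138.1 kmol/h.
Outlet amounts (n = n₀ + ν ξ):
  B: 680.5 − 1(138.1) = 542.4
  D: 1086 − 1(138.1) = 947.9
  A: 0 + 1(138.1) = 138.1
  C: 1621 (inert)
Total out = 3249 kmol/h; y_D = 947.9 / 3249 = 0.2917.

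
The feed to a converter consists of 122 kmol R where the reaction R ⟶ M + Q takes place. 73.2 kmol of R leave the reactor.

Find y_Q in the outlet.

For R: n = n₀ − 1ξ → 73.2 = 122 − 1ξ, giving ξ = 48.8 kmol.
Outlet amounts (n = n₀ + ν ξ):
  R: 122 − 1(48.8) = 73.2
  M: 0 + 1(48.8) = 48.8
  Q: 0 + 1(48.8) = 48.8
Total out = 170.8 kmol; y_Q = 48.8 / 170.8 = 0.2857.

0.286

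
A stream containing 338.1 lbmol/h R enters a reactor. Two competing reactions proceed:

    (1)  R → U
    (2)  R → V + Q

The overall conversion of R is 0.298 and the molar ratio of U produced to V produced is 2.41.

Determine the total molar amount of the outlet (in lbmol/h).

368 lbmol/h

Conversion of R: R consumed = 0.298 × 338.1 = 100.8 lbmol/h = 1ξ₁ + 1ξ₂.
Selectivity: 1ξ₁ / (1ξ₂) = 2.41 → ξ₁ = 2.41 ξ₂.
Substitute: (1·2.41 + 1) ξ₂ = 100.8 → ξ₂ = 29.55 lbmol/h, ξ₁ = 71.21 lbmol/h.
Outlet amounts (n = n₀ + Σ ν·ξ):
  R: 338.1 − 1(71.21) − 1(29.55) = 237.3
  U: 0 + 1(71.21) = 71.21
  V: 0 + 1(29.55) = 29.55
  Q: 0 + 1(29.55) = 29.55
Total out = 237.3 + 71.21 + 29.55 + 29.55 = 367.6 lbmol/h.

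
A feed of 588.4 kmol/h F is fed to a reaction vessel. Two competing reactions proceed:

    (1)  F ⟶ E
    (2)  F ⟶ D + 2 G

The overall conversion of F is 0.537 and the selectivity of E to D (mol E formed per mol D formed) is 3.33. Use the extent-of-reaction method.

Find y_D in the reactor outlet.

Conversion of F: F consumed = 0.537 × 588.4 = 316 kmol/h = 1ξ₁ + 1ξ₂.
Selectivity: 1ξ₁ / (1ξ₂) = 3.33 → ξ₁ = 3.33 ξ₂.
Substitute: (1·3.33 + 1) ξ₂ = 316 → ξ₂ = 72.97 kmol/h, ξ₁ = 243 kmol/h.
Outlet amounts (n = n₀ + Σ ν·ξ):
  F: 588.4 − 1(243) − 1(72.97) = 272.4
  E: 0 + 1(243) = 243
  D: 0 + 1(72.97) = 72.97
  G: 0 + 2(72.97) = 145.9
Total out = 734.3 kmol/h; y_D = 72.97 / 734.3 = 0.09937.

0.0994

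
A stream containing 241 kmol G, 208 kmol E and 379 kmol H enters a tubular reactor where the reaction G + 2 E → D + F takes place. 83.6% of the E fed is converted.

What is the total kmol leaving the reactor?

E reacted = 0.836 × 208 = 173.9 kmol; ν_E = −2, so ξ = 173.9/2 = 86.94 kmol.
Outlet amounts (n = n₀ + ν ξ):
  G: 241 − 1(86.94) = 154.1
  E: 208 − 2(86.94) = 34.11
  D: 0 + 1(86.94) = 86.94
  F: 0 + 1(86.94) = 86.94
  H: 379 (inert)
Total out = 154.1 + 34.11 + 86.94 + 86.94 + 379 = 741.1 kmol.

741 kmol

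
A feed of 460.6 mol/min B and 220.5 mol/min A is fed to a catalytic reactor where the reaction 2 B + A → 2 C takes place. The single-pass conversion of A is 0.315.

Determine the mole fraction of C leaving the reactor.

0.227

A reacted = 0.315 × 220.5 = 69.46 mol/min; ν_A = −1, so ξ = 69.46/1 = 69.46 mol/min.
Outlet amounts (n = n₀ + ν ξ):
  B: 460.6 − 2(69.46) = 321.7
  A: 220.5 − 1(69.46) = 151
  C: 0 + 2(69.46) = 138.9
Total out = 611.6 mol/min; y_C = 138.9 / 611.6 = 0.2271.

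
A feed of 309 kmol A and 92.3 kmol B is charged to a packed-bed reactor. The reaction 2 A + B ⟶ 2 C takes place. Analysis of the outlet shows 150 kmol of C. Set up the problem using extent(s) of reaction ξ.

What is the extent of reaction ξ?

ξ = 75 kmol

For C: n = n₀ + 2ξ → 150 = 0 + 2ξ, giving ξ = 75 kmol.
Outlet amounts (n = n₀ + ν ξ):
  A: 309 − 2(75) = 159
  B: 92.3 − 1(75) = 17.3
  C: 0 + 2(75) = 150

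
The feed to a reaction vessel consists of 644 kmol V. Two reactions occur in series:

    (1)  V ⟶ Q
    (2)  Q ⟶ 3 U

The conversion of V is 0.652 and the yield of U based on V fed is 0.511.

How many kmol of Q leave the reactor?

Conversion of V: V consumed = 1ξ₁ = 0.652 × 644 → ξ₁ = 419.9 kmol.
Yield of U: 3ξ₂ / 644 = 0.511 → ξ₂ = 109.7 kmol.
Outlet amounts (n = n₀ + Σ ν·ξ):
  V: 644 − 1(419.9) = 224.1
  Q: 0 + 1(419.9) − 1(109.7) = 310.2
  U: 0 + 3(109.7) = 329.1

310 kmol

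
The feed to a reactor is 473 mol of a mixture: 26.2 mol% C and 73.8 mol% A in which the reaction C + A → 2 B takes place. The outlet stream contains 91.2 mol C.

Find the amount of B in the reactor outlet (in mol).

For C: n = n₀ − 1ξ → 91.2 = 123.9 − 1ξ, giving ξ = 32.73 mol.
Outlet amounts (n = n₀ + ν ξ):
  C: 123.9 − 1(32.73) = 91.2
  A: 349.1 − 1(32.73) = 316.3
  B: 0 + 2(32.73) = 65.45

65.5 mol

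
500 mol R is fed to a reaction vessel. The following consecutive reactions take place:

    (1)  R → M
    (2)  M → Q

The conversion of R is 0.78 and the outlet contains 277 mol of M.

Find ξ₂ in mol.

ξ₂ = 113 mol

Conversion of R: R consumed = 1ξ₁ = 0.78 × 500 → ξ₁ = 390 mol.
M balance: n_M = 0 + 1ξ₁ − 1ξ₂ = 277 → ξ₂ = (1·390 − 277)/1 = 113 mol.
Outlet amounts (n = n₀ + Σ ν·ξ):
  R: 500 − 1(390) = 110
  M: 0 + 1(390) − 1(113) = 277
  Q: 0 + 1(113) = 113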